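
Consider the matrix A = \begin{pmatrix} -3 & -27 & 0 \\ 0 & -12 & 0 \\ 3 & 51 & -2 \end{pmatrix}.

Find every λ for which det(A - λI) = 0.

Set up det(λI - A) = 0.
Cofactor expansion gives p(λ) = λ^3 + 17λ^2 + 66λ + 72.
Try λ = -3: p(-3) = 0, so -3 is a root.
Factor out (λ + 3): p(λ) = (λ + 3)·(λ^2 + 14λ + 24).
The quadratic factors as (λ + 12)·(λ + 2).
Eigenvalues: -12, -3, -2.

-12, -3, -2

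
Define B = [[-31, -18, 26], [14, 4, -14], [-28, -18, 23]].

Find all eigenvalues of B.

-5, -3, 4

Compute the characteristic polynomial p(μ) = det(μI - B).
Expanding along the first row, p(μ) = μ^3 + 4μ^2 - 17μ - 60.
Try μ = 4: p(4) = 0, so 4 is a root.
Factor out (μ - 4): p(μ) = (μ - 4)·(μ^2 + 8μ + 15).
The quadratic factors as (μ + 5)·(μ + 3).
Eigenvalues: -5, -3, 4.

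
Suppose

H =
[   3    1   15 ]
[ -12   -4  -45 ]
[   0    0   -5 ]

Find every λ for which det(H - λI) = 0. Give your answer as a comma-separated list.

Set up det(rI - H) = 0.
Expanding the 3×3 determinant: p(r) = r^3 + 6r^2 + 5r.
Try r = -1: p(-1) = 0, so -1 is a root.
Factor out (r + 1): p(r) = (r + 1)·(r^2 + 5r).
The quadratic factors as (r + 5)·r.
Eigenvalues: -5, -1, 0.

-5, -1, 0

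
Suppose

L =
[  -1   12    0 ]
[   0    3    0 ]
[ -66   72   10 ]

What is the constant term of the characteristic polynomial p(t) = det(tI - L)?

30

p(0) = det(0·I − L) = det(−L) = (−1)^3·det(L).
det(L) = -30, so p(0) = 30.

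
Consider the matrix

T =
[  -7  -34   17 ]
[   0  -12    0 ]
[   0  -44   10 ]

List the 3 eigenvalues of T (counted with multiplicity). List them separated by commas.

-12, -7, 10

The characteristic polynomial is p(λ) = det(λI - T).
Cofactor expansion gives p(λ) = λ^3 + 9λ^2 - 106λ - 840.
Try λ = 10: p(10) = 0, so 10 is a root.
Factor out (λ - 10): p(λ) = (λ - 10)·(λ^2 + 19λ + 84).
The quadratic factors as (λ + 12)·(λ + 7).
Eigenvalues: -12, -7, 10.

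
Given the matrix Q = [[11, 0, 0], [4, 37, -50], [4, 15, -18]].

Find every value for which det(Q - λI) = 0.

7, 11, 12

The characteristic polynomial is p(λ) = det(λI - Q).
Expanding the 3×3 determinant: p(λ) = λ^3 - 30λ^2 + 293λ - 924.
Since p(7) = 0, λ = 7 is a root.
Factor out (λ - 7): p(λ) = (λ - 7)·(λ^2 - 23λ + 132).
The quadratic factors as (λ - 11)·(λ - 12).
Eigenvalues: 7, 11, 12.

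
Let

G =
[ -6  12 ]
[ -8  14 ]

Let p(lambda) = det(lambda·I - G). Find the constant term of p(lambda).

12

p(lambda) = lambda^2 - 8·lambda + 12.
The constant term is 12.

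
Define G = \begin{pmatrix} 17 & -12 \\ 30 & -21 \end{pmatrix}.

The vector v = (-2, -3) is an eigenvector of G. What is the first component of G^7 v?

2

First find the eigenvalue: Gv = (2, 3) = -1·(-2, -3), so λ = -1.
Then G^7 v = λ^7·v = (-1)^7·(-2, -3) = -1·(-2, -3) = (2, 3).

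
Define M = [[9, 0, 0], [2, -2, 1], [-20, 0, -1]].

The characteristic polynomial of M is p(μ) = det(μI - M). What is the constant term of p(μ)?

p(μ) = μ^3 - 6μ^2 - 25μ - 18.
The constant term is -18.

-18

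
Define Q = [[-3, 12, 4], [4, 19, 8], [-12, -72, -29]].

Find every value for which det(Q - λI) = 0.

The characteristic polynomial is p(μ) = det(μI - Q).
Expanding the 3×3 determinant: p(μ) = μ^3 + 13μ^2 + 55μ + 75.
Since p(-3) = 0, μ = -3 is a root.
Dividing by (μ + 3) leaves μ^2 + 10μ + 25.
The quadratic factor is (μ + 5)^2.
Eigenvalues: -5, -5, -3.

-5, -5, -3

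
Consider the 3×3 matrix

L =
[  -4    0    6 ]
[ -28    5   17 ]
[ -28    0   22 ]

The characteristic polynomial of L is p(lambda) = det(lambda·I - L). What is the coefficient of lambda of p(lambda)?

170

p(lambda) = lambda^3 - 23·lambda^2 + 170·lambda - 400.
The coefficient of lambda is 170.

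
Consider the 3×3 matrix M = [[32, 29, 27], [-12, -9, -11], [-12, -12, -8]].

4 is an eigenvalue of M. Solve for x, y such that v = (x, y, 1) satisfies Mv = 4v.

We need (M - 4I)v = 0.
M - 4I = [[28, 29, 27], [-12, -13, -11], [-12, -12, -12]].
Row 1: (28)·x + (29)·y + (27)·1 = 0
Row 2: (-12)·x + (-13)·y + (-11)·1 = 0
Row 3: (-12)·x + (-12)·y + (-12)·1 = 0
Solving gives x = -2, y = 1.
Check: M·(-2, 1, 1) = (-8, 4, 4) = 4·(-2, 1, 1).

-2, 1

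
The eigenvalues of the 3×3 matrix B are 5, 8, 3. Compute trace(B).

16

trace(B) is the sum of the eigenvalues: (5) + (8) + (3) = 16.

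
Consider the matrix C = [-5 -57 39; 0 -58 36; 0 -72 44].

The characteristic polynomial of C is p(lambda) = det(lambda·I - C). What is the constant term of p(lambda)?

200

p(lambda) = lambda^3 + 19·lambda^2 + 110·lambda + 200.
The constant term is 200.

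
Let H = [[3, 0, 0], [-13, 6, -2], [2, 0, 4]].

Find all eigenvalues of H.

Set up det(λI - H) = 0.
Expanding the 3×3 determinant: p(λ) = λ^3 - 13λ^2 + 54λ - 72.
Try λ = 3: p(3) = 0, so 3 is a root.
Factor out (λ - 3): p(λ) = (λ - 3)·(λ^2 - 10λ + 24).
The quadratic factors as (λ - 4)·(λ - 6).
Eigenvalues: 3, 4, 6.

3, 4, 6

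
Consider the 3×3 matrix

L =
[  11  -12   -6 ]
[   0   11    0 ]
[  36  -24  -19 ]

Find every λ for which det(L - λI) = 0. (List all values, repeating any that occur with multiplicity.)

-7, -1, 11

The characteristic polynomial is p(lambda) = det(lambda·I - L).
Expanding the 3×3 determinant: p(lambda) = lambda^3 - 3·lambda^2 - 81·lambda - 77.
Try lambda = -1: p(-1) = 0, so -1 is a root.
Dividing by (lambda + 1) leaves lambda^2 - 4·lambda - 77.
The quadratic factors as (lambda + 7)·(lambda - 11).
Eigenvalues: -7, -1, 11.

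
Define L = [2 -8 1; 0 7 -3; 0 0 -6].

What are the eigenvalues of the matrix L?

-6, 2, 7

L is upper triangular, so its eigenvalues are the diagonal entries.
Diagonal: 2, 7, -6.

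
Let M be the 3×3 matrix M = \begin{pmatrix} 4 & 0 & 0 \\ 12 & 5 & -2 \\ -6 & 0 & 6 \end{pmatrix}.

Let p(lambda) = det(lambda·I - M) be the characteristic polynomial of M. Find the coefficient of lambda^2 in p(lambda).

The coefficient of lambda^2 of det(lambda·I - M) is −trace(M).
trace(M) = (4) + (5) + (6) = 15, so the coefficient is -15.

-15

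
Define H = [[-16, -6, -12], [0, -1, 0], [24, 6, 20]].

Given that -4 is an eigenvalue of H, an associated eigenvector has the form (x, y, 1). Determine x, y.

We need (H + 4I)v = 0.
H + 4I = [[-12, -6, -12], [0, 3, 0], [24, 6, 24]].
Row 1: (-12)·x + (-6)·y + (-12)·1 = 0
Row 2: (0)·x + (3)·y + (0)·1 = 0
Row 3: (24)·x + (6)·y + (24)·1 = 0
Solving gives x = -1, y = 0.
Check: H·(-1, 0, 1) = (4, 0, -4) = -4·(-1, 0, 1).

-1, 0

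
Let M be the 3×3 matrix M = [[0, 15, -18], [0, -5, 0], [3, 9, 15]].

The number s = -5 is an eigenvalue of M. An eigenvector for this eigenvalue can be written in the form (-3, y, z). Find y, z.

We need (M + 5I)v = 0.
M + 5I = [[5, 15, -18], [0, 0, 0], [3, 9, 20]].
Row 1: (5)·-3 + (15)·y + (-18)·z = 0
Row 2: (0)·-3 + (0)·y + (0)·z = 0
Row 3: (3)·-3 + (9)·y + (20)·z = 0
Solving gives y = 1, z = 0.
Check: M·(-3, 1, 0) = (15, -5, 0) = -5·(-3, 1, 0).

1, 0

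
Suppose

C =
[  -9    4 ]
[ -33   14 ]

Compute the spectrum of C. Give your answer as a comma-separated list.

det(C - lambda·I) = (-9 - lambda)(14 - lambda) - (4)·(-33) = lambda^2 - 5·lambda + 6.
This factors as (lambda - 2)·(lambda - 3) = 0.
Eigenvalues: 2, 3.

2, 3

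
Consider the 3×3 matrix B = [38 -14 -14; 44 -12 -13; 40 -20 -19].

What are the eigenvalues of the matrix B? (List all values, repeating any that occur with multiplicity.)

-4, 1, 10

The characteristic polynomial is p(s) = det(sI - B).
Cofactor expansion gives p(s) = s^3 - 7s^2 - 34s + 40.
Rational-root test: s = -4 gives p(-4) = 0.
Factor out (s + 4): p(s) = (s + 4)·(s^2 - 11s + 10).
The quadratic factors as (s - 1)·(s - 10).
Eigenvalues: -4, 1, 10.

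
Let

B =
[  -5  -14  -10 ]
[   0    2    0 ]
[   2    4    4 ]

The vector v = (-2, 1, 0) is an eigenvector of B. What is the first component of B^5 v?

-64

First find the eigenvalue: Bv = (-4, 2, 0) = 2·(-2, 1, 0), so λ = 2.
Then B^5 v = λ^5·v = 2^5·(-2, 1, 0) = 32·(-2, 1, 0) = (-64, 32, 0).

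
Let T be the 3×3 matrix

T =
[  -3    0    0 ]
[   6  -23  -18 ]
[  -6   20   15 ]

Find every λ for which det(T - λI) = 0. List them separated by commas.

Compute the characteristic polynomial p(μ) = det(μI - T).
Expanding the 3×3 determinant: p(μ) = μ^3 + 11μ^2 + 39μ + 45.
Since p(-3) = 0, μ = -3 is a root.
Dividing by (μ + 3) leaves μ^2 + 8μ + 15.
The quadratic factors as (μ + 5)·(μ + 3).
Eigenvalues: -5, -3, -3.

-5, -3, -3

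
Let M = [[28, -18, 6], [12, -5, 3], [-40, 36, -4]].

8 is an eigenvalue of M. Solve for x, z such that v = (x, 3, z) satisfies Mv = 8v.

6, -11

We need (M - 8I)v = 0.
M - 8I = [[20, -18, 6], [12, -13, 3], [-40, 36, -12]].
Row 1: (20)·x + (-18)·3 + (6)·z = 0
Row 2: (12)·x + (-13)·3 + (3)·z = 0
Row 3: (-40)·x + (36)·3 + (-12)·z = 0
Solving gives x = 6, z = -11.
Check: M·(6, 3, -11) = (48, 24, -88) = 8·(6, 3, -11).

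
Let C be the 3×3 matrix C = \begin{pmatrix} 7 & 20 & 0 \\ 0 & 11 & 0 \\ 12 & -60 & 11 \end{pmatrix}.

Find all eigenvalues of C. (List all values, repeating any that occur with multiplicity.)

7, 11, 11

The characteristic polynomial is p(λ) = det(λI - C).
Cofactor expansion gives p(λ) = λ^3 - 29λ^2 + 275λ - 847.
Try λ = 11: p(11) = 0, so 11 is a root.
Dividing by (λ - 11) leaves λ^2 - 18λ + 77.
The quadratic factors as (λ - 7)·(λ - 11).
Eigenvalues: 7, 11, 11.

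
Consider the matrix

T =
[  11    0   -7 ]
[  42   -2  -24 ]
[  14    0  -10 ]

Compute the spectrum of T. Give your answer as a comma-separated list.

Compute the characteristic polynomial p(r) = det(rI - T).
Cofactor expansion gives p(r) = r^3 + r^2 - 14r - 24.
Since p(-2) = 0, r = -2 is a root.
Factor out (r + 2): p(r) = (r + 2)·(r^2 - r - 12).
The quadratic factors as (r + 3)·(r - 4).
Eigenvalues: -3, -2, 4.

-3, -2, 4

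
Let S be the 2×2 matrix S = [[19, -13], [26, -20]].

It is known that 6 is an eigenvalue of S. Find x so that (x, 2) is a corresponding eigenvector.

2

We need (S - 6I)v = 0.
S - 6I = [[13, -13], [26, -26]].
Row 1: (13)·x + (-13)·2 = 0
Row 2: (26)·x + (-26)·2 = 0
Solving gives x = 2.
Check: S·(2, 2) = (12, 12) = 6·(2, 2).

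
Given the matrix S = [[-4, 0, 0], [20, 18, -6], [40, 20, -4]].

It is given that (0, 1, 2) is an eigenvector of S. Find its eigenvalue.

6

Compute Sv: S·(0, 1, 2) = (0, 6, 12).
Since Sv = λv, compare component 2: 6 = λ·1, so λ = 6.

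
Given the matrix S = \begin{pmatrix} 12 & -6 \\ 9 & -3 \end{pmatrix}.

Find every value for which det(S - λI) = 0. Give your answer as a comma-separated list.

3, 6

det(S - sI) = (12 - s)(-3 - s) - (-6)·(9) = s^2 - 9s + 18.
This factors as (s - 3)·(s - 6) = 0.
Eigenvalues: 3, 6.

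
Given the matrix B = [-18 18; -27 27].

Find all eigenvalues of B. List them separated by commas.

0, 9

det(B - sI) = (-18 - s)(27 - s) - (18)·(-27) = s^2 - 9s.
This factors as s·(s - 9) = 0.
Eigenvalues: 0, 9.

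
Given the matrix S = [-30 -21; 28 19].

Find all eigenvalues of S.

det(S - μI) = (-30 - μ)(19 - μ) - (-21)·(28) = μ^2 + 11μ + 18.
This factors as (μ + 9)·(μ + 2) = 0.
Eigenvalues: -9, -2.

-9, -2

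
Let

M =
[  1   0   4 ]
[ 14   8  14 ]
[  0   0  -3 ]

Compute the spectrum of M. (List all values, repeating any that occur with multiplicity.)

Compute the characteristic polynomial p(λ) = det(λI - M).
Cofactor expansion gives p(λ) = λ^3 - 6λ^2 - 19λ + 24.
Try λ = 8: p(8) = 0, so 8 is a root.
Factor out (λ - 8): p(λ) = (λ - 8)·(λ^2 + 2λ - 3).
The quadratic factors as (λ + 3)·(λ - 1).
Eigenvalues: -3, 1, 8.

-3, 1, 8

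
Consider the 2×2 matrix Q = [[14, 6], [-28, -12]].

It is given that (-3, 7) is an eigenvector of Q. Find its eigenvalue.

0

Compute Qv: Q·(-3, 7) = (0, 0).
Since Qv = λv, compare component 1: 0 = λ·-3, so λ = 0.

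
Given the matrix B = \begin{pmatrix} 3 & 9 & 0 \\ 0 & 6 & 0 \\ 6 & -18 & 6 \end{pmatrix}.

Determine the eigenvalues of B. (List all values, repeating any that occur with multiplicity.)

3, 6, 6

The characteristic polynomial is p(t) = det(tI - B).
Cofactor expansion gives p(t) = t^3 - 15t^2 + 72t - 108.
Rational-root test: t = 6 gives p(6) = 0.
Factor out (t - 6): p(t) = (t - 6)·(t^2 - 9t + 18).
The quadratic factors as (t - 3)·(t - 6).
Eigenvalues: 3, 6, 6.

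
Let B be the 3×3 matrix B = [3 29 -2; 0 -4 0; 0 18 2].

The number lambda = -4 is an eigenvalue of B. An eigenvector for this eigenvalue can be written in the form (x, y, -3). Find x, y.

We need (B + 4I)v = 0.
B + 4I = [[7, 29, -2], [0, 0, 0], [0, 18, 6]].
Row 1: (7)·x + (29)·y + (-2)·-3 = 0
Row 2: (0)·x + (0)·y + (0)·-3 = 0
Row 3: (0)·x + (18)·y + (6)·-3 = 0
Solving gives x = -5, y = 1.
Check: B·(-5, 1, -3) = (20, -4, 12) = -4·(-5, 1, -3).

-5, 1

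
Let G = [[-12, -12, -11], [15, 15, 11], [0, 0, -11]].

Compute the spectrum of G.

-11, 0, 3

The characteristic polynomial is p(lambda) = det(lambda·I - G).
Cofactor expansion gives p(lambda) = lambda^3 + 8·lambda^2 - 33·lambda.
Since p(3) = 0, lambda = 3 is a root.
Factor out (lambda - 3): p(lambda) = (lambda - 3)·(lambda^2 + 11·lambda).
The quadratic factors as (lambda + 11)·lambda.
Eigenvalues: -11, 0, 3.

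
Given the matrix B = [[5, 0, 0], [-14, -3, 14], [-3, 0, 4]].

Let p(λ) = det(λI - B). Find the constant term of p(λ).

p(λ) = λ^3 - 6λ^2 - 7λ + 60.
The constant term is 60.

60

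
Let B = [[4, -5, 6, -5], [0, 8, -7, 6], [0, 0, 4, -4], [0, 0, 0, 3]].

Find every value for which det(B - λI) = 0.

3, 4, 4, 8

B is upper triangular, so its eigenvalues are the diagonal entries.
Diagonal: 4, 8, 4, 3.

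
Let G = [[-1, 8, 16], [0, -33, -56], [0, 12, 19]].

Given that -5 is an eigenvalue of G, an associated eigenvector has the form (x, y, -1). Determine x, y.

We need (G + 5I)v = 0.
G + 5I = [[4, 8, 16], [0, -28, -56], [0, 12, 24]].
Row 1: (4)·x + (8)·y + (16)·-1 = 0
Row 2: (0)·x + (-28)·y + (-56)·-1 = 0
Row 3: (0)·x + (12)·y + (24)·-1 = 0
Solving gives x = 0, y = 2.
Check: G·(0, 2, -1) = (0, -10, 5) = -5·(0, 2, -1).

0, 2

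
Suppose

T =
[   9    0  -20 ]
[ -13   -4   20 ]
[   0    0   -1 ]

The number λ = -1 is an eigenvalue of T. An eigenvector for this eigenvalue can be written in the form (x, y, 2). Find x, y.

We need (T + 1I)v = 0.
T + 1I = [[10, 0, -20], [-13, -3, 20], [0, 0, 0]].
Row 1: (10)·x + (0)·y + (-20)·2 = 0
Row 2: (-13)·x + (-3)·y + (20)·2 = 0
Row 3: (0)·x + (0)·y + (0)·2 = 0
Solving gives x = 4, y = -4.
Check: T·(4, -4, 2) = (-4, 4, -2) = -1·(4, -4, 2).

4, -4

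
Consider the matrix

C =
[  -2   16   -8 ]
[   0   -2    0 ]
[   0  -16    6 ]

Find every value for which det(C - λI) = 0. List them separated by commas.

-2, -2, 6

The characteristic polynomial is p(r) = det(rI - C).
Cofactor expansion gives p(r) = r^3 - 2r^2 - 20r - 24.
Rational-root test: r = -2 gives p(-2) = 0.
Dividing by (r + 2) leaves r^2 - 4r - 12.
The quadratic factors as (r + 2)·(r - 6).
Eigenvalues: -2, -2, 6.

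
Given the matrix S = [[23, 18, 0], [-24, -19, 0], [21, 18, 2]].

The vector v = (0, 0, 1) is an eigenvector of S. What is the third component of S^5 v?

First find the eigenvalue: Sv = (0, 0, 2) = 2·(0, 0, 1), so λ = 2.
Then S^5 v = λ^5·v = 2^5·(0, 0, 1) = 32·(0, 0, 1) = (0, 0, 32).

32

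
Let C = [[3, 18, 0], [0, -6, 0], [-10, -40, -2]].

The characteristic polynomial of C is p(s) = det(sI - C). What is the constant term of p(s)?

-36

p(s) = s^3 + 5s^2 - 12s - 36.
The constant term is -36.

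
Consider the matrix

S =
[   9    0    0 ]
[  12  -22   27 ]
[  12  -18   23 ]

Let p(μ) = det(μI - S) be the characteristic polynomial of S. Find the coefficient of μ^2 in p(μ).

The coefficient of μ^2 of det(μI - S) is −trace(S).
trace(S) = (9) + (-22) + (23) = 10, so the coefficient is -10.

-10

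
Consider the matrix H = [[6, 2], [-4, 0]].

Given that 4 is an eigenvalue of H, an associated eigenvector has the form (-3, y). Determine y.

We need (H - 4I)v = 0.
H - 4I = [[2, 2], [-4, -4]].
Row 1: (2)·-3 + (2)·y = 0
Row 2: (-4)·-3 + (-4)·y = 0
Solving gives y = 3.
Check: H·(-3, 3) = (-12, 12) = 4·(-3, 3).

3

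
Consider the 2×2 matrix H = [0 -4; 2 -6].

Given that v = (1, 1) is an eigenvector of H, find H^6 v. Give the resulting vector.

(4096, 4096)

First find the eigenvalue: Hv = (-4, -4) = -4·(1, 1), so λ = -4.
Then H^6 v = λ^6·v = (-4)^6·(1, 1) = 4096·(1, 1) = (4096, 4096).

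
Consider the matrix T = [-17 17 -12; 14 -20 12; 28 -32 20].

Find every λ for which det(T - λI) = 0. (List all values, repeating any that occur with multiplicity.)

Compute the characteristic polynomial p(lambda) = det(lambda·I - T).
Cofactor expansion gives p(lambda) = lambda^3 + 17·lambda^2 + 82·lambda + 120.
Try lambda = -3: p(-3) = 0, so -3 is a root.
Factor out (lambda + 3): p(lambda) = (lambda + 3)·(lambda^2 + 14·lambda + 40).
The quadratic factors as (lambda + 10)·(lambda + 4).
Eigenvalues: -10, -4, -3.

-10, -4, -3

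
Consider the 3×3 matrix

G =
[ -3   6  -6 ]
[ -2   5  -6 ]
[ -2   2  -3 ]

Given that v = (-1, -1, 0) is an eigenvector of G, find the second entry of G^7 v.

-2187

First find the eigenvalue: Gv = (-3, -3, 0) = 3·(-1, -1, 0), so λ = 3.
Then G^7 v = λ^7·v = 3^7·(-1, -1, 0) = 2187·(-1, -1, 0) = (-2187, -2187, 0).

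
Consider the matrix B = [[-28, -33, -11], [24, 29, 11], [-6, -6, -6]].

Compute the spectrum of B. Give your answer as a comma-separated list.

Set up det(sI - B) = 0.
Expanding the 3×3 determinant: p(s) = s^3 + 5s^2 - 26s - 120.
Rational-root test: s = -6 gives p(-6) = 0.
Dividing by (s + 6) leaves s^2 - s - 20.
The quadratic factors as (s + 4)·(s - 5).
Eigenvalues: -6, -4, 5.

-6, -4, 5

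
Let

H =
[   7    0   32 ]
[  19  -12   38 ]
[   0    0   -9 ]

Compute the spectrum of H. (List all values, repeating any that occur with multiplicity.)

Set up det(lambda·I - H) = 0.
Expanding along the first row, p(lambda) = lambda^3 + 14·lambda^2 - 39·lambda - 756.
Try lambda = 7: p(7) = 0, so 7 is a root.
Factor out (lambda - 7): p(lambda) = (lambda - 7)·(lambda^2 + 21·lambda + 108).
The quadratic factors as (lambda + 12)·(lambda + 9).
Eigenvalues: -12, -9, 7.

-12, -9, 7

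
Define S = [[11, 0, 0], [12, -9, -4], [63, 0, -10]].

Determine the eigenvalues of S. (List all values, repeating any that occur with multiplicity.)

Compute the characteristic polynomial p(r) = det(rI - S).
Expanding the 3×3 determinant: p(r) = r^3 + 8r^2 - 119r - 990.
Try r = -9: p(-9) = 0, so -9 is a root.
Dividing by (r + 9) leaves r^2 - r - 110.
The quadratic factors as (r + 10)·(r - 11).
Eigenvalues: -10, -9, 11.

-10, -9, 11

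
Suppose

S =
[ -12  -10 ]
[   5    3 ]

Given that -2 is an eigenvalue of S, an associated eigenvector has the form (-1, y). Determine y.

1

We need (S + 2I)v = 0.
S + 2I = [[-10, -10], [5, 5]].
Row 1: (-10)·-1 + (-10)·y = 0
Row 2: (5)·-1 + (5)·y = 0
Solving gives y = 1.
Check: S·(-1, 1) = (2, -2) = -2·(-1, 1).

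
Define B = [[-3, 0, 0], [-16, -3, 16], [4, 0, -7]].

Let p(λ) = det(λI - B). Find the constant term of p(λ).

63

p(λ) = λ^3 + 13λ^2 + 51λ + 63.
The constant term is 63.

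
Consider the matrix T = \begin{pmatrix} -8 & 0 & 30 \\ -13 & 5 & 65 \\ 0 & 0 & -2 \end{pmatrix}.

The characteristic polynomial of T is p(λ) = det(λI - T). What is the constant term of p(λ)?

p(λ) = λ^3 + 5λ^2 - 34λ - 80.
The constant term is -80.

-80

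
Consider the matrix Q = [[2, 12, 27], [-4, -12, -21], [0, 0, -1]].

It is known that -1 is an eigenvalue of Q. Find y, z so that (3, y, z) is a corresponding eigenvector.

-3, 1

We need (Q + 1I)v = 0.
Q + 1I = [[3, 12, 27], [-4, -11, -21], [0, 0, 0]].
Row 1: (3)·3 + (12)·y + (27)·z = 0
Row 2: (-4)·3 + (-11)·y + (-21)·z = 0
Row 3: (0)·3 + (0)·y + (0)·z = 0
Solving gives y = -3, z = 1.
Check: Q·(3, -3, 1) = (-3, 3, -1) = -1·(3, -3, 1).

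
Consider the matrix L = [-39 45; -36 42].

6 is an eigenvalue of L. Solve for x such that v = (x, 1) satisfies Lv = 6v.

We need (L - 6I)v = 0.
L - 6I = [[-45, 45], [-36, 36]].
Row 1: (-45)·x + (45)·1 = 0
Row 2: (-36)·x + (36)·1 = 0
Solving gives x = 1.
Check: L·(1, 1) = (6, 6) = 6·(1, 1).

1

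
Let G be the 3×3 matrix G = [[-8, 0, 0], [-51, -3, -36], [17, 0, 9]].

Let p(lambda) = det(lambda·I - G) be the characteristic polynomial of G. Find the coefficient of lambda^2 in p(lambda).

2

The coefficient of lambda^2 of det(lambda·I - G) is −trace(G).
trace(G) = (-8) + (-3) + (9) = -2, so the coefficient is 2.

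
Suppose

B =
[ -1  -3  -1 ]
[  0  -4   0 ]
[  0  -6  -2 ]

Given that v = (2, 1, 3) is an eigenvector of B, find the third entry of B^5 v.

First find the eigenvalue: Bv = (-8, -4, -12) = -4·(2, 1, 3), so λ = -4.
Then B^5 v = λ^5·v = (-4)^5·(2, 1, 3) = -1024·(2, 1, 3) = (-2048, -1024, -3072).

-3072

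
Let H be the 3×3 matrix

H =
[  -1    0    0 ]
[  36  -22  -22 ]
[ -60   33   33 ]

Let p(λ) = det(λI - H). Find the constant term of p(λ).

0

p(λ) = λ^3 - 10λ^2 - 11λ.
The constant term is 0.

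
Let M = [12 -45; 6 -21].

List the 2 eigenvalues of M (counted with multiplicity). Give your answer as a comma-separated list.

det(M - λI) = (12 - λ)(-21 - λ) - (-45)·(6) = λ^2 + 9λ + 18.
This factors as (λ + 6)·(λ + 3) = 0.
Eigenvalues: -6, -3.

-6, -3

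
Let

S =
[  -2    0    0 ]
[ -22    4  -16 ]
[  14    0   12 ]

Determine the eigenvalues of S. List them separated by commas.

The characteristic polynomial is p(lambda) = det(lambda·I - S).
Cofactor expansion gives p(lambda) = lambda^3 - 14·lambda^2 + 16·lambda + 96.
Rational-root test: lambda = 12 gives p(12) = 0.
Dividing by (lambda - 12) leaves lambda^2 - 2·lambda - 8.
The quadratic factors as (lambda + 2)·(lambda - 4).
Eigenvalues: -2, 4, 12.

-2, 4, 12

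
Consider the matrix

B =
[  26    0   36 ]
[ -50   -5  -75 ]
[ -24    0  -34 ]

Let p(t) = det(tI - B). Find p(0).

-100

p(0) = det(0·I − B) = det(−B) = (−1)^3·det(B).
det(B) = 100, so p(0) = -100.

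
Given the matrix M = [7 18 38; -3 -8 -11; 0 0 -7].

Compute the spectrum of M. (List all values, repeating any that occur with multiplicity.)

-7, -2, 1

Set up det(sI - M) = 0.
Expanding along the first row, p(s) = s^3 + 8s^2 + 5s - 14.
Try s = -7: p(-7) = 0, so -7 is a root.
Factor out (s + 7): p(s) = (s + 7)·(s^2 + s - 2).
The quadratic factors as (s + 2)·(s - 1).
Eigenvalues: -7, -2, 1.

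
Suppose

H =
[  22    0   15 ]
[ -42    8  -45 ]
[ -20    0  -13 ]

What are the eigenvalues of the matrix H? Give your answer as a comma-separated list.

Set up det(λI - H) = 0.
Expanding the 3×3 determinant: p(λ) = λ^3 - 17λ^2 + 86λ - 112.
Try λ = 7: p(7) = 0, so 7 is a root.
Factor out (λ - 7): p(λ) = (λ - 7)·(λ^2 - 10λ + 16).
The quadratic factors as (λ - 2)·(λ - 8).
Eigenvalues: 2, 7, 8.

2, 7, 8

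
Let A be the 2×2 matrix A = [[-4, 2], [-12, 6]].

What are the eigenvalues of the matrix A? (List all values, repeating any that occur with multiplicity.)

det(A - λI) = (-4 - λ)(6 - λ) - (2)·(-12) = λ^2 - 2λ.
This factors as λ·(λ - 2) = 0.
Eigenvalues: 0, 2.

0, 2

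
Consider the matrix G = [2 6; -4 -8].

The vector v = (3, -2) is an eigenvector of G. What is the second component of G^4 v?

First find the eigenvalue: Gv = (-6, 4) = -2·(3, -2), so λ = -2.
Then G^4 v = λ^4·v = (-2)^4·(3, -2) = 16·(3, -2) = (48, -32).

-32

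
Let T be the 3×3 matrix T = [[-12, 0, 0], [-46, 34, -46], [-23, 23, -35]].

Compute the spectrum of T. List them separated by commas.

-12, -12, 11

Set up det(tI - T) = 0.
Expanding the 3×3 determinant: p(t) = t^3 + 13t^2 - 120t - 1584.
Since p(-12) = 0, t = -12 is a root.
Factor out (t + 12): p(t) = (t + 12)·(t^2 + t - 132).
The quadratic factors as (t + 12)·(t - 11).
Eigenvalues: -12, -12, 11.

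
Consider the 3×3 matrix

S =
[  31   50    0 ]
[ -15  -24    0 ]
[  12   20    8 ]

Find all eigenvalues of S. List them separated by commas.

1, 6, 8

The characteristic polynomial is p(λ) = det(λI - S).
Expanding the 3×3 determinant: p(λ) = λ^3 - 15λ^2 + 62λ - 48.
Try λ = 8: p(8) = 0, so 8 is a root.
Dividing by (λ - 8) leaves λ^2 - 7λ + 6.
The quadratic factors as (λ - 1)·(λ - 6).
Eigenvalues: 1, 6, 8.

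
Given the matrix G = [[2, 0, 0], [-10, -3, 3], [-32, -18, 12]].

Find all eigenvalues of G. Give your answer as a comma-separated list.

2, 3, 6

Set up det(λI - G) = 0.
Expanding along the first row, p(λ) = λ^3 - 11λ^2 + 36λ - 36.
Try λ = 3: p(3) = 0, so 3 is a root.
Dividing by (λ - 3) leaves λ^2 - 8λ + 12.
The quadratic factors as (λ - 2)·(λ - 6).
Eigenvalues: 2, 3, 6.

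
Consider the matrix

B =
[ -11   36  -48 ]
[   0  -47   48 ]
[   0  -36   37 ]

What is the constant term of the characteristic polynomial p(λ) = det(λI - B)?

-121

p(0) = det(0·I − B) = det(−B) = (−1)^3·det(B).
det(B) = 121, so p(0) = -121.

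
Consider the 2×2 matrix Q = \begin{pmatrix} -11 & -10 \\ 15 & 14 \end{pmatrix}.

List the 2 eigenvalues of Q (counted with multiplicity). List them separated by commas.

-1, 4

det(Q - tI) = (-11 - t)(14 - t) - (-10)·(15) = t^2 - 3t - 4.
This factors as (t + 1)·(t - 4) = 0.
Eigenvalues: -1, 4.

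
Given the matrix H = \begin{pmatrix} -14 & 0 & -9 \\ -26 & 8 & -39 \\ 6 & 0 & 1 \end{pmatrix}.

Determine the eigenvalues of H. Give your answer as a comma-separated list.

The characteristic polynomial is p(λ) = det(λI - H).
Expanding along the first row, p(λ) = λ^3 + 5λ^2 - 64λ - 320.
Since p(-8) = 0, λ = -8 is a root.
Dividing by (λ + 8) leaves λ^2 - 3λ - 40.
The quadratic factors as (λ + 5)·(λ - 8).
Eigenvalues: -8, -5, 8.

-8, -5, 8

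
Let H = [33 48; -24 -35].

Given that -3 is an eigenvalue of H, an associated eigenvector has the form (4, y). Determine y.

We need (H + 3I)v = 0.
H + 3I = [[36, 48], [-24, -32]].
Row 1: (36)·4 + (48)·y = 0
Row 2: (-24)·4 + (-32)·y = 0
Solving gives y = -3.
Check: H·(4, -3) = (-12, 9) = -3·(4, -3).

-3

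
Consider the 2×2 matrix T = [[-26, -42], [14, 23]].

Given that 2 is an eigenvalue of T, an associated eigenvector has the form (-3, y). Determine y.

We need (T - 2I)v = 0.
T - 2I = [[-28, -42], [14, 21]].
Row 1: (-28)·-3 + (-42)·y = 0
Row 2: (14)·-3 + (21)·y = 0
Solving gives y = 2.
Check: T·(-3, 2) = (-6, 4) = 2·(-3, 2).

2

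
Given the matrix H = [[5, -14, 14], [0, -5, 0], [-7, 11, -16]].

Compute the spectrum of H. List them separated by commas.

Set up det(lambda·I - H) = 0.
Expanding the 3×3 determinant: p(lambda) = lambda^3 + 16·lambda^2 + 73·lambda + 90.
Try lambda = -5: p(-5) = 0, so -5 is a root.
Dividing by (lambda + 5) leaves lambda^2 + 11·lambda + 18.
The quadratic factors as (lambda + 9)·(lambda + 2).
Eigenvalues: -9, -5, -2.

-9, -5, -2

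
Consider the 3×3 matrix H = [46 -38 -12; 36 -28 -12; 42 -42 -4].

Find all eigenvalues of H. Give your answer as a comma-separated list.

Compute the characteristic polynomial p(λ) = det(λI - H).
Cofactor expansion gives p(λ) = λ^3 - 14λ^2 + 8λ + 320.
Since p(-4) = 0, λ = -4 is a root.
Dividing by (λ + 4) leaves λ^2 - 18λ + 80.
The quadratic factors as (λ - 8)·(λ - 10).
Eigenvalues: -4, 8, 10.

-4, 8, 10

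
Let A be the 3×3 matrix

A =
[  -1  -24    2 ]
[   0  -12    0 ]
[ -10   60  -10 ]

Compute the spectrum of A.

-12, -6, -5

The characteristic polynomial is p(s) = det(sI - A).
Cofactor expansion gives p(s) = s^3 + 23s^2 + 162s + 360.
Rational-root test: s = -12 gives p(-12) = 0.
Dividing by (s + 12) leaves s^2 + 11s + 30.
The quadratic factors as (s + 6)·(s + 5).
Eigenvalues: -12, -6, -5.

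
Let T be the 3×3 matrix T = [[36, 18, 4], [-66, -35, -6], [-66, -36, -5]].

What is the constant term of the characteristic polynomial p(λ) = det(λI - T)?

24

p(0) = det(0·I − T) = det(−T) = (−1)^3·det(T).
det(T) = -24, so p(0) = 24.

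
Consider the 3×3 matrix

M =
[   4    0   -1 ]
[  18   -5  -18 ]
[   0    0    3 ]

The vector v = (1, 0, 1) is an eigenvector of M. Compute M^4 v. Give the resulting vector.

First find the eigenvalue: Mv = (3, 0, 3) = 3·(1, 0, 1), so λ = 3.
Then M^4 v = λ^4·v = 3^4·(1, 0, 1) = 81·(1, 0, 1) = (81, 0, 81).

(81, 0, 81)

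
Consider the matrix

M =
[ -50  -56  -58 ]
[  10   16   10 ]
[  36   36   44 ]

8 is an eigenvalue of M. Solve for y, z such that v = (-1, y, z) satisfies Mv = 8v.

0, 1

We need (M - 8I)v = 0.
M - 8I = [[-58, -56, -58], [10, 8, 10], [36, 36, 36]].
Row 1: (-58)·-1 + (-56)·y + (-58)·z = 0
Row 2: (10)·-1 + (8)·y + (10)·z = 0
Row 3: (36)·-1 + (36)·y + (36)·z = 0
Solving gives y = 0, z = 1.
Check: M·(-1, 0, 1) = (-8, 0, 8) = 8·(-1, 0, 1).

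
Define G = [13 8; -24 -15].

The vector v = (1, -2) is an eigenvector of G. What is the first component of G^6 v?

729

First find the eigenvalue: Gv = (-3, 6) = -3·(1, -2), so λ = -3.
Then G^6 v = λ^6·v = (-3)^6·(1, -2) = 729·(1, -2) = (729, -1458).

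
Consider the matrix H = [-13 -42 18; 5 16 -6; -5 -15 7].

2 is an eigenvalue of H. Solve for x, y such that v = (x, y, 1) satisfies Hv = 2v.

4, -1

We need (H - 2I)v = 0.
H - 2I = [[-15, -42, 18], [5, 14, -6], [-5, -15, 5]].
Row 1: (-15)·x + (-42)·y + (18)·1 = 0
Row 2: (5)·x + (14)·y + (-6)·1 = 0
Row 3: (-5)·x + (-15)·y + (5)·1 = 0
Solving gives x = 4, y = -1.
Check: H·(4, -1, 1) = (8, -2, 2) = 2·(4, -1, 1).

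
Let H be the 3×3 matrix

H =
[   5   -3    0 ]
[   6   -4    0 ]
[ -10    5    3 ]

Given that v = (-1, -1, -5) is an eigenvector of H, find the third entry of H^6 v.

First find the eigenvalue: Hv = (-2, -2, -10) = 2·(-1, -1, -5), so λ = 2.
Then H^6 v = λ^6·v = 2^6·(-1, -1, -5) = 64·(-1, -1, -5) = (-64, -64, -320).

-320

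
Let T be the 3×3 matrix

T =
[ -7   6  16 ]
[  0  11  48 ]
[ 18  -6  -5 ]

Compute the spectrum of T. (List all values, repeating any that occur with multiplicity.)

Set up det(rI - T) = 0.
Cofactor expansion gives p(r) = r^3 + r^2 - 97r - 385.
Since p(-5) = 0, r = -5 is a root.
Dividing by (r + 5) leaves r^2 - 4r - 77.
The quadratic factors as (r + 7)·(r - 11).
Eigenvalues: -7, -5, 11.

-7, -5, 11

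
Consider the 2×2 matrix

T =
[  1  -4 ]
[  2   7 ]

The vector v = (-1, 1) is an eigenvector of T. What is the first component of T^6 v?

First find the eigenvalue: Tv = (-5, 5) = 5·(-1, 1), so λ = 5.
Then T^6 v = λ^6·v = 5^6·(-1, 1) = 15625·(-1, 1) = (-15625, 15625).

-15625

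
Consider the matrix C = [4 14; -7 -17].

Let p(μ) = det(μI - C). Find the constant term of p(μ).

30

p(μ) = μ^2 + 13μ + 30.
The constant term is 30.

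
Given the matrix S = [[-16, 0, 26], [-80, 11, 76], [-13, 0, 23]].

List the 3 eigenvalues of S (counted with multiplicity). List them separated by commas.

Compute the characteristic polynomial p(s) = det(sI - S).
Expanding along the first row, p(s) = s^3 - 18s^2 + 47s + 330.
Since p(-3) = 0, s = -3 is a root.
Factor out (s + 3): p(s) = (s + 3)·(s^2 - 21s + 110).
The quadratic factors as (s - 10)·(s - 11).
Eigenvalues: -3, 10, 11.

-3, 10, 11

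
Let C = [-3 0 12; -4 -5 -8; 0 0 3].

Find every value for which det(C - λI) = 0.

-5, -3, 3

Compute the characteristic polynomial p(λ) = det(λI - C).
Expanding the 3×3 determinant: p(λ) = λ^3 + 5λ^2 - 9λ - 45.
Since p(-3) = 0, λ = -3 is a root.
Factor out (λ + 3): p(λ) = (λ + 3)·(λ^2 + 2λ - 15).
The quadratic factors as (λ + 5)·(λ - 3).
Eigenvalues: -5, -3, 3.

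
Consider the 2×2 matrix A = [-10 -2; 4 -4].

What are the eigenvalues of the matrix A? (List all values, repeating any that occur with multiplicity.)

det(A - rI) = (-10 - r)(-4 - r) - (-2)·(4) = r^2 + 14r + 48.
This factors as (r + 8)·(r + 6) = 0.
Eigenvalues: -8, -6.

-8, -6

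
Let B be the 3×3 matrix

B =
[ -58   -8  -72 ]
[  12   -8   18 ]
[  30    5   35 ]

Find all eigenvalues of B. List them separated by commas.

-11, -10, -10

The characteristic polynomial is p(lambda) = det(lambda·I - B).
Expanding along the first row, p(lambda) = lambda^3 + 31·lambda^2 + 320·lambda + 1100.
Try lambda = -10: p(-10) = 0, so -10 is a root.
Factor out (lambda + 10): p(lambda) = (lambda + 10)·(lambda^2 + 21·lambda + 110).
The quadratic factors as (lambda + 11)·(lambda + 10).
Eigenvalues: -11, -10, -10.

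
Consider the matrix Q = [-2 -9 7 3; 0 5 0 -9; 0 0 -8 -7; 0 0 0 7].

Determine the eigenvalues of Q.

Q is upper triangular, so its eigenvalues are the diagonal entries.
Diagonal: -2, 5, -8, 7.

-8, -2, 5, 7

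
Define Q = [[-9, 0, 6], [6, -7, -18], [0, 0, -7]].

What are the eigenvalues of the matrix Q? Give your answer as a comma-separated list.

The characteristic polynomial is p(μ) = det(μI - Q).
Cofactor expansion gives p(μ) = μ^3 + 23μ^2 + 175μ + 441.
Since p(-9) = 0, μ = -9 is a root.
Factor out (μ + 9): p(μ) = (μ + 9)·(μ^2 + 14μ + 49).
The quadratic factor is (μ + 7)^2.
Eigenvalues: -9, -7, -7.

-9, -7, -7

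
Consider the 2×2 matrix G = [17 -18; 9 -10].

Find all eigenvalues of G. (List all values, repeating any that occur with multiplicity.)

det(G - μI) = (17 - μ)(-10 - μ) - (-18)·(9) = μ^2 - 7μ - 8.
This factors as (μ + 1)·(μ - 8) = 0.
Eigenvalues: -1, 8.

-1, 8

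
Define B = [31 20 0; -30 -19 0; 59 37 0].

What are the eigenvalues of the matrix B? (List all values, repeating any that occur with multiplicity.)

Set up det(rI - B) = 0.
Cofactor expansion gives p(r) = r^3 - 12r^2 + 11r.
Try r = 1: p(1) = 0, so 1 is a root.
Factor out (r - 1): p(r) = (r - 1)·(r^2 - 11r).
The quadratic factors as r·(r - 11).
Eigenvalues: 0, 1, 11.

0, 1, 11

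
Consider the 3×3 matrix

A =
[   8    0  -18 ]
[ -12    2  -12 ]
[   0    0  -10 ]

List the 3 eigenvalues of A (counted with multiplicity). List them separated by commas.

Compute the characteristic polynomial p(λ) = det(λI - A).
Cofactor expansion gives p(λ) = λ^3 - 84λ + 160.
Try λ = 8: p(8) = 0, so 8 is a root.
Factor out (λ - 8): p(λ) = (λ - 8)·(λ^2 + 8λ - 20).
The quadratic factors as (λ + 10)·(λ - 2).
Eigenvalues: -10, 2, 8.

-10, 2, 8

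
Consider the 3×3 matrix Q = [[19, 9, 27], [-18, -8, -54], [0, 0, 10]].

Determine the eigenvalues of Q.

Compute the characteristic polynomial p(λ) = det(λI - Q).
Cofactor expansion gives p(λ) = λ^3 - 21λ^2 + 120λ - 100.
Rational-root test: λ = 10 gives p(10) = 0.
Dividing by (λ - 10) leaves λ^2 - 11λ + 10.
The quadratic factors as (λ - 1)·(λ - 10).
Eigenvalues: 1, 10, 10.

1, 10, 10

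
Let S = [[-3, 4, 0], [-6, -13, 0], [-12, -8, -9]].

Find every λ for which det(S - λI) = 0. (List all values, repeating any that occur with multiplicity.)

-9, -9, -7

The characteristic polynomial is p(μ) = det(μI - S).
Expanding the 3×3 determinant: p(μ) = μ^3 + 25μ^2 + 207μ + 567.
Since p(-7) = 0, μ = -7 is a root.
Factor out (μ + 7): p(μ) = (μ + 7)·(μ^2 + 18μ + 81).
The quadratic factor is (μ + 9)^2.
Eigenvalues: -9, -9, -7.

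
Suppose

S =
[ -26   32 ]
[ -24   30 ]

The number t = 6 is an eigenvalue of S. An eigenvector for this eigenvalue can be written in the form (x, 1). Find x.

We need (S - 6I)v = 0.
S - 6I = [[-32, 32], [-24, 24]].
Row 1: (-32)·x + (32)·1 = 0
Row 2: (-24)·x + (24)·1 = 0
Solving gives x = 1.
Check: S·(1, 1) = (6, 6) = 6·(1, 1).

1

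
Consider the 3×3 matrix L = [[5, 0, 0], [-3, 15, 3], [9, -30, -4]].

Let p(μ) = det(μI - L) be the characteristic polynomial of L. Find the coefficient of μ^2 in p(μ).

-16

The coefficient of μ^2 of det(μI - L) is −trace(L).
trace(L) = (5) + (15) + (-4) = 16, so the coefficient is -16.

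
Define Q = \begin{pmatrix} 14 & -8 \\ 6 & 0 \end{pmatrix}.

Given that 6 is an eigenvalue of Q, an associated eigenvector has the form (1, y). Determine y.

We need (Q - 6I)v = 0.
Q - 6I = [[8, -8], [6, -6]].
Row 1: (8)·1 + (-8)·y = 0
Row 2: (6)·1 + (-6)·y = 0
Solving gives y = 1.
Check: Q·(1, 1) = (6, 6) = 6·(1, 1).

1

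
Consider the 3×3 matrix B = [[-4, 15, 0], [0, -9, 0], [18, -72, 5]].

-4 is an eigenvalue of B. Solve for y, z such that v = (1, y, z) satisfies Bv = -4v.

0, -2

We need (B + 4I)v = 0.
B + 4I = [[0, 15, 0], [0, -5, 0], [18, -72, 9]].
Row 1: (0)·1 + (15)·y + (0)·z = 0
Row 2: (0)·1 + (-5)·y + (0)·z = 0
Row 3: (18)·1 + (-72)·y + (9)·z = 0
Solving gives y = 0, z = -2.
Check: B·(1, 0, -2) = (-4, 0, 8) = -4·(1, 0, -2).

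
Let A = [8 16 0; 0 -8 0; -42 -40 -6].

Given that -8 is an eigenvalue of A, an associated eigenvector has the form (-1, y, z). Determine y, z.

We need (A + 8I)v = 0.
A + 8I = [[16, 16, 0], [0, 0, 0], [-42, -40, 2]].
Row 1: (16)·-1 + (16)·y + (0)·z = 0
Row 2: (0)·-1 + (0)·y + (0)·z = 0
Row 3: (-42)·-1 + (-40)·y + (2)·z = 0
Solving gives y = 1, z = -1.
Check: A·(-1, 1, -1) = (8, -8, 8) = -8·(-1, 1, -1).

1, -1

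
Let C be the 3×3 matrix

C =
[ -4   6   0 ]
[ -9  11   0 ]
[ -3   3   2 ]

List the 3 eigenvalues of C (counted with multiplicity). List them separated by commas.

2, 2, 5

Compute the characteristic polynomial p(μ) = det(μI - C).
Expanding along the first row, p(μ) = μ^3 - 9μ^2 + 24μ - 20.
Try μ = 2: p(2) = 0, so 2 is a root.
Dividing by (μ - 2) leaves μ^2 - 7μ + 10.
The quadratic factors as (μ - 2)·(μ - 5).
Eigenvalues: 2, 2, 5.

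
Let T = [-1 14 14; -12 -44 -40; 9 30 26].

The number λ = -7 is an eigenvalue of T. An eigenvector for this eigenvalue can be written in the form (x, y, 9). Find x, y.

7, -12

We need (T + 7I)v = 0.
T + 7I = [[6, 14, 14], [-12, -37, -40], [9, 30, 33]].
Row 1: (6)·x + (14)·y + (14)·9 = 0
Row 2: (-12)·x + (-37)·y + (-40)·9 = 0
Row 3: (9)·x + (30)·y + (33)·9 = 0
Solving gives x = 7, y = -12.
Check: T·(7, -12, 9) = (-49, 84, -63) = -7·(7, -12, 9).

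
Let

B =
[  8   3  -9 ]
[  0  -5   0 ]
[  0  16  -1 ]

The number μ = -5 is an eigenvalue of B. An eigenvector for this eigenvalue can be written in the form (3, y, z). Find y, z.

We need (B + 5I)v = 0.
B + 5I = [[13, 3, -9], [0, 0, 0], [0, 16, 4]].
Row 1: (13)·3 + (3)·y + (-9)·z = 0
Row 2: (0)·3 + (0)·y + (0)·z = 0
Row 3: (0)·3 + (16)·y + (4)·z = 0
Solving gives y = -1, z = 4.
Check: B·(3, -1, 4) = (-15, 5, -20) = -5·(3, -1, 4).

-1, 4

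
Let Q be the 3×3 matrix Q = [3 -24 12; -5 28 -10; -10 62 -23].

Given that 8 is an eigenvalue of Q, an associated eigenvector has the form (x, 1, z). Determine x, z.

We need (Q - 8I)v = 0.
Q - 8I = [[-5, -24, 12], [-5, 20, -10], [-10, 62, -31]].
Row 1: (-5)·x + (-24)·1 + (12)·z = 0
Row 2: (-5)·x + (20)·1 + (-10)·z = 0
Row 3: (-10)·x + (62)·1 + (-31)·z = 0
Solving gives x = 0, z = 2.
Check: Q·(0, 1, 2) = (0, 8, 16) = 8·(0, 1, 2).

0, 2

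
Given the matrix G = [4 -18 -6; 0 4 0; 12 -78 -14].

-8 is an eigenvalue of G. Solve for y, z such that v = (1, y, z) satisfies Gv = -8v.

We need (G + 8I)v = 0.
G + 8I = [[12, -18, -6], [0, 12, 0], [12, -78, -6]].
Row 1: (12)·1 + (-18)·y + (-6)·z = 0
Row 2: (0)·1 + (12)·y + (0)·z = 0
Row 3: (12)·1 + (-78)·y + (-6)·z = 0
Solving gives y = 0, z = 2.
Check: G·(1, 0, 2) = (-8, 0, -16) = -8·(1, 0, 2).

0, 2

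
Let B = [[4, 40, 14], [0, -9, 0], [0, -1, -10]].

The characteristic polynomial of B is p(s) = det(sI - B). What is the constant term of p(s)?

p(s) = s^3 + 15s^2 + 14s - 360.
The constant term is -360.

-360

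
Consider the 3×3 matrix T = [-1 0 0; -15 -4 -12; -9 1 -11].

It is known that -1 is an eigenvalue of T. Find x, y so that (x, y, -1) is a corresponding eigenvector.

1, -1

We need (T + 1I)v = 0.
T + 1I = [[0, 0, 0], [-15, -3, -12], [-9, 1, -10]].
Row 1: (0)·x + (0)·y + (0)·-1 = 0
Row 2: (-15)·x + (-3)·y + (-12)·-1 = 0
Row 3: (-9)·x + (1)·y + (-10)·-1 = 0
Solving gives x = 1, y = -1.
Check: T·(1, -1, -1) = (-1, 1, 1) = -1·(1, -1, -1).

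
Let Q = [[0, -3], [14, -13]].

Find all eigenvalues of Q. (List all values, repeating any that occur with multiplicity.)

det(Q - λI) = (0 - λ)(-13 - λ) - (-3)·(14) = λ^2 + 13λ + 42.
This factors as (λ + 7)·(λ + 6) = 0.
Eigenvalues: -7, -6.

-7, -6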